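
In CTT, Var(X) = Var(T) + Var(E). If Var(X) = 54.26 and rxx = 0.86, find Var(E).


var_true = rxx * var_obs = 0.86 * 54.26 = 46.6636
var_error = var_obs - var_true
var_error = 54.26 - 46.6636
var_error = 7.5964

7.5964


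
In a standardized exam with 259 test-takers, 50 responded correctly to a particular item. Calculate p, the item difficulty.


Item difficulty p = number correct / total examinees
p = 50 / 259
p = 0.1931

0.1931


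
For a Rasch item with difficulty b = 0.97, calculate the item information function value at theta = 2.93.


P = 1/(1+exp(-(2.93-0.97))) = 0.8765
I = P*(1-P) = 0.8765 * 0.1235
I = 0.1082

0.1082


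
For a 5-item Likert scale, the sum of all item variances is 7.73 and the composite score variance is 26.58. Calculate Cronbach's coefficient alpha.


alpha = (k/(k-1)) * (1 - sum(si^2)/s_total^2)
= (5/4) * (1 - 7.73/26.58)
alpha = 0.8865

0.8865


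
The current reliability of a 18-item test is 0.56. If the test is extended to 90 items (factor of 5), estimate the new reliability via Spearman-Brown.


r_new = (n * rxx) / (1 + (n-1) * rxx)
r_new = (5 * 0.56) / (1 + 4 * 0.56)
r_new = 2.8 / 3.24
r_new = 0.8642

0.8642


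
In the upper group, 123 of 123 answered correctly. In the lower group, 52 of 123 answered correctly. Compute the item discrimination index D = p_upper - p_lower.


p_upper = 123/123 = 1.0
p_lower = 52/123 = 0.4228
D = 1.0 - 0.4228 = 0.5772

0.5772


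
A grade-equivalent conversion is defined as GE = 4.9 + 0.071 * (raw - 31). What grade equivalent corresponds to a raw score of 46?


raw - median = 46 - 31 = 15
slope * diff = 0.071 * 15 = 1.065
GE = 4.9 + 1.065
GE = 5.965

5.965


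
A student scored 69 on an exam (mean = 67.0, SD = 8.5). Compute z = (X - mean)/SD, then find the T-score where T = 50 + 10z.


z = (X - mean) / SD = (69 - 67.0) / 8.5
z = 2.0 / 8.5
z = 0.2353
T-score = T = 50 + 10z
Carry z at full precision (z = 2.0 / 8.5) into the conversion:
T-score = 50 + 10 * (2.0 / 8.5) = 50 + 20 / 8.5
T-score = 50 + 2.3529
T-score = 52.3529

52.3529


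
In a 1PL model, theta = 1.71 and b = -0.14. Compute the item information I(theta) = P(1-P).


P = 1/(1+exp(-(1.71--0.14))) = 0.8641
I = P*(1-P) = 0.8641 * 0.1359
I = 0.1174

0.1174


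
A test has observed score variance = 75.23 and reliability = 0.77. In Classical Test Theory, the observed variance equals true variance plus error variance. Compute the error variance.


var_true = rxx * var_obs = 0.77 * 75.23 = 57.9271
var_error = var_obs - var_true
var_error = 75.23 - 57.9271
var_error = 17.3029

17.3029


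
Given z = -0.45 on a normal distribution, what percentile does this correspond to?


CDF(z) = 0.5 * (1 + erf(z/sqrt(2)))
erf(-0.3182) = -0.3473
CDF = 0.3264
Percentile rank = 0.3264 * 100 = 32.64

32.64


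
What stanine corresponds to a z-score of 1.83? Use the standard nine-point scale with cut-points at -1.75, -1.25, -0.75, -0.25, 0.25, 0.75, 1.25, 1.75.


Stanine boundaries: [-1.75, -1.25, -0.75, -0.25, 0.25, 0.75, 1.25, 1.75]
z = 1.83
Check each boundary:
  z >= -1.75 -> could be stanine 2
  z >= -1.25 -> could be stanine 3
  z >= -0.75 -> could be stanine 4
  z >= -0.25 -> could be stanine 5
  z >= 0.25 -> could be stanine 6
  z >= 0.75 -> could be stanine 7
  z >= 1.25 -> could be stanine 8
  z >= 1.75 -> could be stanine 9
Highest qualifying boundary gives stanine = 9

9


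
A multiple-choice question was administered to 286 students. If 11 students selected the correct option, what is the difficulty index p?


Item difficulty p = number correct / total examinees
p = 11 / 286
p = 0.0385

0.0385


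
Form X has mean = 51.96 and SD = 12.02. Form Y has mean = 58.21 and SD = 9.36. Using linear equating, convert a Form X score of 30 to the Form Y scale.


slope = SD_Y / SD_X = 9.36 / 12.02 ~ 0.7787
intercept = mean_Y - slope * mean_X = 58.21 - (9.36 / 12.02) * 51.96 ~ 17.7486
Y = slope * X + intercept. To avoid rounding drift from the rounded slope/intercept, evaluate the equivalent form Y = mean_Y + SD_Y * (X - mean_X) / SD_X at full precision:
Y = 58.21 + 9.36 * (30 - 51.96) / 12.02
Y = 58.21 - 9.36 * 21.96 / 12.02
Y = 58.21 - 205.5456 / 12.02
Y = 58.21 - 17.1003
Y = 41.1097

41.1097


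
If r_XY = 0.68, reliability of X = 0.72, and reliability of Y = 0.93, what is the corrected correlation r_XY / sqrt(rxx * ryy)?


r_corrected = rxy / sqrt(rxx * ryy)
= 0.68 / sqrt(0.72 * 0.93)
= 0.68 / sqrt(0.6696)
= 0.68 / 0.818291
r_corrected = 0.831

0.831


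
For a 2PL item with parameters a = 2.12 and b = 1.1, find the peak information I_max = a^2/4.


For 2PL, max info at theta = b = 1.1
I_max = a^2 / 4 = 2.12^2 / 4
= 4.4944 / 4
I_max = 1.1236

1.1236


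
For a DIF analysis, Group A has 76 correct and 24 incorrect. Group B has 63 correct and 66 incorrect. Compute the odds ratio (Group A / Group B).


Odds_A = 76/24 = 3.1667
Odds_B = 63/66 = 0.9545
OR = Odds_A / Odds_B = 3.1667 / 0.9545
Exactly, OR = (76 * 66) / (24 * 63) = 5016 / 1512
OR = 3.3175

3.3175


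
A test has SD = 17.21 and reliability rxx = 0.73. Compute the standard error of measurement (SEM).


SEM = SD * sqrt(1 - rxx)
SEM = 17.21 * sqrt(1 - 0.73)
SEM = 17.21 * sqrt(0.27) = 17.21 * 0.519615
SEM = 8.9426

8.9426


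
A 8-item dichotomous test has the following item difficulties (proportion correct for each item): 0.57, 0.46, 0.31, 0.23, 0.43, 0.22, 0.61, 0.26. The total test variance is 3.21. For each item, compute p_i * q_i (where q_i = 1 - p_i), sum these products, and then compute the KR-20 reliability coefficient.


For each item, compute p_i * q_i:
  Item 1: 0.57 * 0.43 = 0.2451
  Item 2: 0.46 * 0.54 = 0.2484
  Item 3: 0.31 * 0.69 = 0.2139
  Item 4: 0.23 * 0.77 = 0.1771
  Item 5: 0.43 * 0.57 = 0.2451
  Item 6: 0.22 * 0.78 = 0.1716
  Item 7: 0.61 * 0.39 = 0.2379
  Item 8: 0.26 * 0.74 = 0.1924
Sum(p_i * q_i) = 0.2451 + 0.2484 + 0.2139 + 0.1771 + 0.2451 + 0.1716 + 0.2379 + 0.1924 = 1.7315
KR-20 = (k/(k-1)) * (1 - Sum(p_i*q_i) / Var_total)
= (8/7) * (1 - 1.7315/3.21)
= 1.1429 * 0.4606
KR-20 = 0.5264

0.5264


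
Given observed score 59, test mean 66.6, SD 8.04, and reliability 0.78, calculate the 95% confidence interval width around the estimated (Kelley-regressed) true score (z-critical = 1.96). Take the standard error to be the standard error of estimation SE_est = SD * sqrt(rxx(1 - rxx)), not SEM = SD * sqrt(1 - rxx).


True score estimate = 0.78*59 + 0.22*66.6 = 60.672
SE_est = SD * sqrt(rxx * (1 - rxx)) = 8.04 * sqrt(0.78 * 0.22) = 8.04 * sqrt(0.1716) = 3.33054
CI = T_est +/- z * SE_est, so width = 2 * z * SE_est = 2 * 1.96 * 3.33054
Width = 13.0557

13.0557


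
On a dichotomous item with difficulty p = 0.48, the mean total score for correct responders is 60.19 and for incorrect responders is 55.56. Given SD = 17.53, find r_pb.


q = 1 - p = 0.52
rpb = ((M1 - M0) / SD) * sqrt(p * q)
rpb = ((60.19 - 55.56) / 17.53) * sqrt(0.48 * 0.52)
rpb = 0.132

0.132


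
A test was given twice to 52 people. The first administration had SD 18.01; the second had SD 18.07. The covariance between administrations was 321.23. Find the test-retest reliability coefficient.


r = cov(X,Y) / (SD_X * SD_Y)
r = 321.23 / (18.01 * 18.07)
r = 321.23 / 325.4407
r = 0.9871

0.9871


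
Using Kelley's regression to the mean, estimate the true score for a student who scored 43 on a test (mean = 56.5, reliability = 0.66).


T_est = rxx * X + (1 - rxx) * mean
T_est = 0.66 * 43 + 0.34 * 56.5
T_est = 28.38 + 19.21
T_est = 47.59

47.59


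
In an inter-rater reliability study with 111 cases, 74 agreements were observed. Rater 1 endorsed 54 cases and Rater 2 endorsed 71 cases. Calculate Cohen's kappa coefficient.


P_o = 74/111 = 0.666667
P_e = (54*71 + 57*40) / 12321 = 0.496226
kappa = (P_o - P_e) / (1 - P_e)
kappa = (0.666667 - 0.496226) / (1 - 0.496226)
kappa = 0.3383

0.3383


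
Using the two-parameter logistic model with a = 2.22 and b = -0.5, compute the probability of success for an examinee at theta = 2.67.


a*(theta - b) = 2.22 * (2.67 - -0.5) = 7.0374
exp(-7.0374) = 0.0009
P = 1 / (1 + 0.0009)
P = 0.9991

0.9991


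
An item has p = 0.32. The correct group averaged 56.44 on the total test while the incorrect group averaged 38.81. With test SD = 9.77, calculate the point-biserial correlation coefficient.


q = 1 - p = 0.68
rpb = ((M1 - M0) / SD) * sqrt(p * q)
rpb = ((56.44 - 38.81) / 9.77) * sqrt(0.32 * 0.68)
rpb = 0.8418

0.8418


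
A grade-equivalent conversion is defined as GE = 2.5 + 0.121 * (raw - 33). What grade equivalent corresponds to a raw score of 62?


raw - median = 62 - 33 = 29
slope * diff = 0.121 * 29 = 3.509
GE = 2.5 + 3.509
GE = 6.009

6.009


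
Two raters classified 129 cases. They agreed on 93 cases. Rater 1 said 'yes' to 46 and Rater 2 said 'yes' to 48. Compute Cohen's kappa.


P_o = 93/129 = 0.72093
P_e = (46*48 + 83*81) / 16641 = 0.536686
kappa = (P_o - P_e) / (1 - P_e)
kappa = (0.72093 - 0.536686) / (1 - 0.536686)
kappa = 0.3977

0.3977


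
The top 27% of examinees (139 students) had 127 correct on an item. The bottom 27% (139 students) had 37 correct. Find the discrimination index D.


p_upper = 127/139 = 0.9137
p_lower = 37/139 = 0.2662
D = 0.9137 - 0.2662 = 0.6475

0.6475


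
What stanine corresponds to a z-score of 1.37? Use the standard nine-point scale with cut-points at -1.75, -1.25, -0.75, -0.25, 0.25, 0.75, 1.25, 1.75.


Stanine boundaries: [-1.75, -1.25, -0.75, -0.25, 0.25, 0.75, 1.25, 1.75]
z = 1.37
Check each boundary:
  z >= -1.75 -> could be stanine 2
  z >= -1.25 -> could be stanine 3
  z >= -0.75 -> could be stanine 4
  z >= -0.25 -> could be stanine 5
  z >= 0.25 -> could be stanine 6
  z >= 0.75 -> could be stanine 7
  z >= 1.25 -> could be stanine 8
  z < 1.75
Highest qualifying boundary gives stanine = 8

8


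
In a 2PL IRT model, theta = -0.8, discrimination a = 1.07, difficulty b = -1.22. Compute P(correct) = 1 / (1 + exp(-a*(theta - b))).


a*(theta - b) = 1.07 * (-0.8 - -1.22) = 0.4494
exp(-0.4494) = 0.638
P = 1 / (1 + 0.638)
P = 0.6105

0.6105


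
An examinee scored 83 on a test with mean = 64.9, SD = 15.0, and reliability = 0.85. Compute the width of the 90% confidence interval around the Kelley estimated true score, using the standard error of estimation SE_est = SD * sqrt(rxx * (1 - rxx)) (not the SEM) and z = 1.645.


True score estimate = 0.85*83 + 0.15*64.9 = 80.285
SE_est = SD * sqrt(rxx * (1 - rxx)) = 15.0 * sqrt(0.85 * 0.15) = 15.0 * sqrt(0.1275) = 5.356071
CI = T_est +/- z * SE_est, so width = 2 * z * SE_est = 2 * 1.645 * 5.356071
Width = 17.6215

17.6215


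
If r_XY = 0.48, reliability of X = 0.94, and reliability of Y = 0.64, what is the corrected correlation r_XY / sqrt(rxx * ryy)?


r_corrected = rxy / sqrt(rxx * ryy)
= 0.48 / sqrt(0.94 * 0.64)
= 0.48 / sqrt(0.6016)
= 0.48 / 0.775629
r_corrected = 0.6189

0.6189


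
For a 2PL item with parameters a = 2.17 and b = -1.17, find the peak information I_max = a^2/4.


For 2PL, max info at theta = b = -1.17
I_max = a^2 / 4 = 2.17^2 / 4
= 4.7089 / 4
I_max = 1.1772

1.1772


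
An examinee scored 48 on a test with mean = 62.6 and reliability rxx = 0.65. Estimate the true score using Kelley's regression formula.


T_est = rxx * X + (1 - rxx) * mean
T_est = 0.65 * 48 + 0.35 * 62.6
T_est = 31.2 + 21.91
T_est = 53.11

53.11


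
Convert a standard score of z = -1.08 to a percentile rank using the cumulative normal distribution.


CDF(z) = 0.5 * (1 + erf(z/sqrt(2)))
erf(-0.7637) = -0.7199
CDF = 0.1401
Percentile rank = 0.1401 * 100 = 14.01

14.01


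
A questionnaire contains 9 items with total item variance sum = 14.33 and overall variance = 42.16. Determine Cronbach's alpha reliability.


alpha = (k/(k-1)) * (1 - sum(si^2)/s_total^2)
= (9/8) * (1 - 14.33/42.16)
alpha = 0.7426

0.7426


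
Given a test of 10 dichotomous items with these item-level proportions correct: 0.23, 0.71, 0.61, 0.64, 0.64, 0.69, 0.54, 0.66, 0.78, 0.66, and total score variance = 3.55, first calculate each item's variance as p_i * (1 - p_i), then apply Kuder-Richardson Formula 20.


For each item, compute p_i * q_i:
  Item 1: 0.23 * 0.77 = 0.1771
  Item 2: 0.71 * 0.29 = 0.2059
  Item 3: 0.61 * 0.39 = 0.2379
  Item 4: 0.64 * 0.36 = 0.2304
  Item 5: 0.64 * 0.36 = 0.2304
  Item 6: 0.69 * 0.31 = 0.2139
  Item 7: 0.54 * 0.46 = 0.2484
  Item 8: 0.66 * 0.34 = 0.2244
  Item 9: 0.78 * 0.22 = 0.1716
  Item 10: 0.66 * 0.34 = 0.2244
Sum(p_i * q_i) = 0.1771 + 0.2059 + 0.2379 + 0.2304 + 0.2304 + 0.2139 + 0.2484 + 0.2244 + 0.1716 + 0.2244 = 2.1644
KR-20 = (k/(k-1)) * (1 - Sum(p_i*q_i) / Var_total)
= (10/9) * (1 - 2.1644/3.55)
= 1.1111 * 0.3903
KR-20 = 0.4337

0.4337


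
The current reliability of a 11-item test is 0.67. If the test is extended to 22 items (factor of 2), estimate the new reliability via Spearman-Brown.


r_new = (n * rxx) / (1 + (n-1) * rxx)
r_new = (2 * 0.67) / (1 + 1 * 0.67)
r_new = 1.34 / 1.67
r_new = 0.8024

0.8024


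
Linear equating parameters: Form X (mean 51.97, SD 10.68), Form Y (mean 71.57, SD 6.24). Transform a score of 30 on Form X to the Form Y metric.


slope = SD_Y / SD_X = 6.24 / 10.68 ~ 0.5843
intercept = mean_Y - slope * mean_X = 71.57 - (6.24 / 10.68) * 51.97 ~ 41.2055
Y = slope * X + intercept. To avoid rounding drift from the rounded slope/intercept, evaluate the equivalent form Y = mean_Y + SD_Y * (X - mean_X) / SD_X at full precision:
Y = 71.57 + 6.24 * (30 - 51.97) / 10.68
Y = 71.57 - 6.24 * 21.97 / 10.68
Y = 71.57 - 137.0928 / 10.68
Y = 71.57 - 12.8364
Y = 58.7336

58.7336


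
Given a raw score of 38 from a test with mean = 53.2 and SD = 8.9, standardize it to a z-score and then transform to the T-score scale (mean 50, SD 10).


z = (X - mean) / SD = (38 - 53.2) / 8.9
z = -15.2 / 8.9
z = -1.7079
T-score = T = 50 + 10z
Carry z at full precision (z = -15.2 / 8.9) into the conversion:
T-score = 50 + 10 * (-15.2 / 8.9) = 50 + -152 / 8.9
T-score = 50 + -17.0787
T-score = 32.9213

32.9213


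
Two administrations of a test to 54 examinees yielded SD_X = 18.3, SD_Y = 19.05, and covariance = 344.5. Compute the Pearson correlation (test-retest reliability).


r = cov(X,Y) / (SD_X * SD_Y)
r = 344.5 / (18.3 * 19.05)
r = 344.5 / 348.615
r = 0.9882

0.9882


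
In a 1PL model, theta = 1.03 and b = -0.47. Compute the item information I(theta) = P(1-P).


P = 1/(1+exp(-(1.03--0.47))) = 0.8176
I = P*(1-P) = 0.8176 * 0.1824
I = 0.1491

0.1491


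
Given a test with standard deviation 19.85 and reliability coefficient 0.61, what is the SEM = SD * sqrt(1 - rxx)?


SEM = SD * sqrt(1 - rxx)
SEM = 19.85 * sqrt(1 - 0.61)
SEM = 19.85 * sqrt(0.39) = 19.85 * 0.6245
SEM = 12.3963

12.3963


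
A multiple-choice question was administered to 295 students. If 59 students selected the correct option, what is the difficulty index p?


Item difficulty p = number correct / total examinees
p = 59 / 295
p = 0.2

0.2


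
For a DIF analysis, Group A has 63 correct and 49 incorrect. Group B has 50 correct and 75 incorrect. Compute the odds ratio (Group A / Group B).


Odds_A = 63/49 = 1.2857
Odds_B = 50/75 = 0.6667
OR = Odds_A / Odds_B = 1.2857 / 0.6667
Exactly, OR = (63 * 75) / (49 * 50) = 4725 / 2450
OR = 1.9286

1.9286


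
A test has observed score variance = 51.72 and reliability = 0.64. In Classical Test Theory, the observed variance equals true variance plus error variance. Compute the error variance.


var_true = rxx * var_obs = 0.64 * 51.72 = 33.1008
var_error = var_obs - var_true
var_error = 51.72 - 33.1008
var_error = 18.6192

18.6192


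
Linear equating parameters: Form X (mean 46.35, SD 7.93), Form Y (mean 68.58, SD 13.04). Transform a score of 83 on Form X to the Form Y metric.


slope = SD_Y / SD_X = 13.04 / 7.93 ~ 1.6444
intercept = mean_Y - slope * mean_X = 68.58 - (13.04 / 7.93) * 46.35 ~ -7.6374
Y = slope * X + intercept. To avoid rounding drift from the rounded slope/intercept, evaluate the equivalent form Y = mean_Y + SD_Y * (X - mean_X) / SD_X at full precision:
Y = 68.58 + 13.04 * (83 - 46.35) / 7.93
Y = 68.58 + 13.04 * 36.65 / 7.93
Y = 68.58 + 477.916 / 7.93
Y = 68.58 + 60.2668
Y = 128.8468

128.8468


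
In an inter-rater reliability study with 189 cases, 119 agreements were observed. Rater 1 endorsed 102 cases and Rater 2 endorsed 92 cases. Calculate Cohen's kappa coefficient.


P_o = 119/189 = 0.62963
P_e = (102*92 + 87*97) / 35721 = 0.49895
kappa = (P_o - P_e) / (1 - P_e)
kappa = (0.62963 - 0.49895) / (1 - 0.49895)
kappa = 0.2608

0.2608


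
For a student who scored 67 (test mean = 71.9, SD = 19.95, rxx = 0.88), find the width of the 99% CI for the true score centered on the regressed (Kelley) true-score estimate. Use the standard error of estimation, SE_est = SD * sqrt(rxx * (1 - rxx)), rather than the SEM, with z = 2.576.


True score estimate = 0.88*67 + 0.12*71.9 = 67.588
SE_est = SD * sqrt(rxx * (1 - rxx)) = 19.95 * sqrt(0.88 * 0.12) = 19.95 * sqrt(0.1056) = 6.482983
CI = T_est +/- z * SE_est, so width = 2 * z * SE_est = 2 * 2.576 * 6.482983
Width = 33.4003

33.4003


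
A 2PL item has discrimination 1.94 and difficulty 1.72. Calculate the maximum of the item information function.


For 2PL, max info at theta = b = 1.72
I_max = a^2 / 4 = 1.94^2 / 4
= 3.7636 / 4
I_max = 0.9409

0.9409


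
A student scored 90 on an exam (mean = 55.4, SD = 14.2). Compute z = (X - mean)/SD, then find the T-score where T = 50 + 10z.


z = (X - mean) / SD = (90 - 55.4) / 14.2
z = 34.6 / 14.2
z = 2.4366
T-score = T = 50 + 10z
Carry z at full precision (z = 34.6 / 14.2) into the conversion:
T-score = 50 + 10 * (34.6 / 14.2) = 50 + 346 / 14.2
T-score = 50 + 24.3662
T-score = 74.3662

74.3662


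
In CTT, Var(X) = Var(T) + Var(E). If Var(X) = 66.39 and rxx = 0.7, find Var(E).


var_true = rxx * var_obs = 0.7 * 66.39 = 46.473
var_error = var_obs - var_true
var_error = 66.39 - 46.473
var_error = 19.917

19.917


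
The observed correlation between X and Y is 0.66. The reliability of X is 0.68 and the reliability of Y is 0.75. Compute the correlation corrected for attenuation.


r_corrected = rxy / sqrt(rxx * ryy)
= 0.66 / sqrt(0.68 * 0.75)
= 0.66 / sqrt(0.51)
= 0.66 / 0.714143
r_corrected = 0.9242

0.9242


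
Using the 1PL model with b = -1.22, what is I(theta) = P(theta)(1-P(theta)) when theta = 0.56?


P = 1/(1+exp(-(0.56--1.22))) = 0.8557
I = P*(1-P) = 0.8557 * 0.1443
I = 0.1235

0.1235


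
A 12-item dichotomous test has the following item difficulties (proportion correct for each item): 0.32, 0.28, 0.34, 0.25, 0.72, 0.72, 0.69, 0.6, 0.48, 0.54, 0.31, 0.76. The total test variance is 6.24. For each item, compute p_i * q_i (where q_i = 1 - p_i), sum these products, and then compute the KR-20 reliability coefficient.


For each item, compute p_i * q_i:
  Item 1: 0.32 * 0.68 = 0.2176
  Item 2: 0.28 * 0.72 = 0.2016
  Item 3: 0.34 * 0.66 = 0.2244
  Item 4: 0.25 * 0.75 = 0.1875
  Item 5: 0.72 * 0.28 = 0.2016
  Item 6: 0.72 * 0.28 = 0.2016
  Item 7: 0.69 * 0.31 = 0.2139
  Item 8: 0.6 * 0.4 = 0.24
  Item 9: 0.48 * 0.52 = 0.2496
  Item 10: 0.54 * 0.46 = 0.2484
  Item 11: 0.31 * 0.69 = 0.2139
  Item 12: 0.76 * 0.24 = 0.1824
Sum(p_i * q_i) = 0.2176 + 0.2016 + 0.2244 + 0.1875 + 0.2016 + 0.2016 + 0.2139 + 0.24 + 0.2496 + 0.2484 + 0.2139 + 0.1824 = 2.5825
KR-20 = (k/(k-1)) * (1 - Sum(p_i*q_i) / Var_total)
= (12/11) * (1 - 2.5825/6.24)
= 1.0909 * 0.5861
KR-20 = 0.6394

0.6394


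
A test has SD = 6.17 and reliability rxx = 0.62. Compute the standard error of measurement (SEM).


SEM = SD * sqrt(1 - rxx)
SEM = 6.17 * sqrt(1 - 0.62)
SEM = 6.17 * sqrt(0.38) = 6.17 * 0.616441
SEM = 3.8034

3.8034


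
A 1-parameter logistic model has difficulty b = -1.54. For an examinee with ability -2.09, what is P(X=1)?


theta - b = -2.09 - -1.54 = -0.55
exp(-(theta - b)) = exp(0.55) = 1.7333
P = 1 / (1 + 1.7333)
P = 0.3659

0.3659


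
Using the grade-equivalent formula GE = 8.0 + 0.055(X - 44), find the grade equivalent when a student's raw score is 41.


raw - median = 41 - 44 = -3
slope * diff = 0.055 * -3 = -0.165
GE = 8.0 + -0.165
GE = 7.835

7.835


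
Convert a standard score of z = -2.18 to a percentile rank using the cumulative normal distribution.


CDF(z) = 0.5 * (1 + erf(z/sqrt(2)))
erf(-1.5415) = -0.9707
CDF = 0.0146
Percentile rank = 0.0146 * 100 = 1.46

1.46


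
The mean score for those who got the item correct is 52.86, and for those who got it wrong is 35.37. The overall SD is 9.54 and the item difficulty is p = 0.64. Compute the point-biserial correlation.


q = 1 - p = 0.36
rpb = ((M1 - M0) / SD) * sqrt(p * q)
rpb = ((52.86 - 35.37) / 9.54) * sqrt(0.64 * 0.36)
rpb = 0.88

0.88


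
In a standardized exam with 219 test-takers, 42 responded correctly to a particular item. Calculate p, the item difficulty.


Item difficulty p = number correct / total examinees
p = 42 / 219
p = 0.1918

0.1918


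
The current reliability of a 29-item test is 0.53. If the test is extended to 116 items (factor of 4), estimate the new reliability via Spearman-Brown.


r_new = (n * rxx) / (1 + (n-1) * rxx)
r_new = (4 * 0.53) / (1 + 3 * 0.53)
r_new = 2.12 / 2.59
r_new = 0.8185

0.8185


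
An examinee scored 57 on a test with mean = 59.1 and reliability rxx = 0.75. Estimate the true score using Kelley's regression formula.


T_est = rxx * X + (1 - rxx) * mean
T_est = 0.75 * 57 + 0.25 * 59.1
T_est = 42.75 + 14.775
T_est = 57.525

57.525


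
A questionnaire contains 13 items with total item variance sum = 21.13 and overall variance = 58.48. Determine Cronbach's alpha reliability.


alpha = (k/(k-1)) * (1 - sum(si^2)/s_total^2)
= (13/12) * (1 - 21.13/58.48)
alpha = 0.6919

0.6919


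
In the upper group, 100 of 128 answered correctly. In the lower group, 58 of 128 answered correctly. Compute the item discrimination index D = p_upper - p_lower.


p_upper = 100/128 = 0.7812
p_lower = 58/128 = 0.4531
D = 0.7812 - 0.4531 = 0.3281

0.3281


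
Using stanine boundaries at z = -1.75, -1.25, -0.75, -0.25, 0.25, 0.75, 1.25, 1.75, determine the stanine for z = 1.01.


Stanine boundaries: [-1.75, -1.25, -0.75, -0.25, 0.25, 0.75, 1.25, 1.75]
z = 1.01
Check each boundary:
  z >= -1.75 -> could be stanine 2
  z >= -1.25 -> could be stanine 3
  z >= -0.75 -> could be stanine 4
  z >= -0.25 -> could be stanine 5
  z >= 0.25 -> could be stanine 6
  z >= 0.75 -> could be stanine 7
  z < 1.25
  z < 1.75
Highest qualifying boundary gives stanine = 7

7


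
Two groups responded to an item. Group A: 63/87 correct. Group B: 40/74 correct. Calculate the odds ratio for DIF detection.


Odds_A = 63/24 = 2.625
Odds_B = 40/34 = 1.1765
OR = Odds_A / Odds_B = 2.625 / 1.1765
Exactly, OR = (63 * 34) / (24 * 40) = 2142 / 960
OR = 2.2313

2.2313


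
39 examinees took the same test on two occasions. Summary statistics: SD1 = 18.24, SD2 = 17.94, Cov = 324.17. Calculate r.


r = cov(X,Y) / (SD_X * SD_Y)
r = 324.17 / (18.24 * 17.94)
r = 324.17 / 327.2256
r = 0.9907

0.9907


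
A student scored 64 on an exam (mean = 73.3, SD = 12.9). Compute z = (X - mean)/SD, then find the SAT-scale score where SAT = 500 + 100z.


z = (X - mean) / SD = (64 - 73.3) / 12.9
z = -9.3 / 12.9
z = -0.7209
SAT-scale = SAT = 500 + 100z
Carry z at full precision (z = -9.3 / 12.9) into the conversion:
SAT-scale = 500 + 100 * (-9.3 / 12.9) = 500 + -930 / 12.9
SAT-scale = 500 + -72.093
SAT-scale = 427.907

427.907


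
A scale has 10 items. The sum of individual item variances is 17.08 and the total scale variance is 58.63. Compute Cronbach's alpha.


alpha = (k/(k-1)) * (1 - sum(si^2)/s_total^2)
= (10/9) * (1 - 17.08/58.63)
alpha = 0.7874

0.7874


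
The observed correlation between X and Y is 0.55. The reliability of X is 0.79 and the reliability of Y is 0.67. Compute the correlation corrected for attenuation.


r_corrected = rxy / sqrt(rxx * ryy)
= 0.55 / sqrt(0.79 * 0.67)
= 0.55 / sqrt(0.5293)
= 0.55 / 0.72753
r_corrected = 0.756

0.756


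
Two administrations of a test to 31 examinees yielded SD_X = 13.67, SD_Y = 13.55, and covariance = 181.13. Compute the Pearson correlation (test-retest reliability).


r = cov(X,Y) / (SD_X * SD_Y)
r = 181.13 / (13.67 * 13.55)
r = 181.13 / 185.2285
r = 0.9779

0.9779


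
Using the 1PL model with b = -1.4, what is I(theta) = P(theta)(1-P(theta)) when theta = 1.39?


P = 1/(1+exp(-(1.39--1.4))) = 0.9421
I = P*(1-P) = 0.9421 * 0.0579
I = 0.0545

0.0545


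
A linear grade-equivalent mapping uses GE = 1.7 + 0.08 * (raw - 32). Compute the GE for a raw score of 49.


raw - median = 49 - 32 = 17
slope * diff = 0.08 * 17 = 1.36
GE = 1.7 + 1.36
GE = 3.06

3.06


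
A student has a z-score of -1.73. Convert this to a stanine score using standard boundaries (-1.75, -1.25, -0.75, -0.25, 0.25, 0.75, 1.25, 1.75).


Stanine boundaries: [-1.75, -1.25, -0.75, -0.25, 0.25, 0.75, 1.25, 1.75]
z = -1.73
Check each boundary:
  z >= -1.75 -> could be stanine 2
  z < -1.25
  z < -0.75
  z < -0.25
  z < 0.25
  z < 0.75
  z < 1.25
  z < 1.75
Highest qualifying boundary gives stanine = 2

2


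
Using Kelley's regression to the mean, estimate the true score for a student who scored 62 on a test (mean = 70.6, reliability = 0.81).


T_est = rxx * X + (1 - rxx) * mean
T_est = 0.81 * 62 + 0.19 * 70.6
T_est = 50.22 + 13.414
T_est = 63.634

63.634


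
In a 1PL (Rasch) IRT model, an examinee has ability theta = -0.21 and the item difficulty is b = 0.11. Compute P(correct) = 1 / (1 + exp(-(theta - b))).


theta - b = -0.21 - 0.11 = -0.32
exp(-(theta - b)) = exp(0.32) = 1.3771
P = 1 / (1 + 1.3771)
P = 0.4207

0.4207


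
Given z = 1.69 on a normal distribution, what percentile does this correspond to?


CDF(z) = 0.5 * (1 + erf(z/sqrt(2)))
erf(1.195) = 0.909
CDF = 0.9545
Percentile rank = 0.9545 * 100 = 95.45

95.45


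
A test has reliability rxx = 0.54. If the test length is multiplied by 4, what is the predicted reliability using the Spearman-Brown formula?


r_new = (n * rxx) / (1 + (n-1) * rxx)
r_new = (4 * 0.54) / (1 + 3 * 0.54)
r_new = 2.16 / 2.62
r_new = 0.8244

0.8244


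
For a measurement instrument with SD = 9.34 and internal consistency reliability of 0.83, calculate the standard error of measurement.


SEM = SD * sqrt(1 - rxx)
SEM = 9.34 * sqrt(1 - 0.83)
SEM = 9.34 * sqrt(0.17) = 9.34 * 0.412311
SEM = 3.851

3.851


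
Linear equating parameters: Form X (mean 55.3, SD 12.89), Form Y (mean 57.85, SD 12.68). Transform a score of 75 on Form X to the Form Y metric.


slope = SD_Y / SD_X = 12.68 / 12.89 ~ 0.9837
intercept = mean_Y - slope * mean_X = 57.85 - (12.68 / 12.89) * 55.3 ~ 3.4509
Y = slope * X + intercept. To avoid rounding drift from the rounded slope/intercept, evaluate the equivalent form Y = mean_Y + SD_Y * (X - mean_X) / SD_X at full precision:
Y = 57.85 + 12.68 * (75 - 55.3) / 12.89
Y = 57.85 + 12.68 * 19.7 / 12.89
Y = 57.85 + 249.796 / 12.89
Y = 57.85 + 19.3791
Y = 77.2291

77.2291


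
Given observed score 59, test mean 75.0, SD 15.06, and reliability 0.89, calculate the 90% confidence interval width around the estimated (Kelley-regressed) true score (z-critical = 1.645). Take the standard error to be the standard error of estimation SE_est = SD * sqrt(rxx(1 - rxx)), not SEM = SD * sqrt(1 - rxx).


True score estimate = 0.89*59 + 0.11*75.0 = 60.76
SE_est = SD * sqrt(rxx * (1 - rxx)) = 15.06 * sqrt(0.89 * 0.11) = 15.06 * sqrt(0.0979) = 4.71212
CI = T_est +/- z * SE_est, so width = 2 * z * SE_est = 2 * 1.645 * 4.71212
Width = 15.5029

15.5029


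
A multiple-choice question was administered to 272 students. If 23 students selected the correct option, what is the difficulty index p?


Item difficulty p = number correct / total examinees
p = 23 / 272
p = 0.0846

0.0846


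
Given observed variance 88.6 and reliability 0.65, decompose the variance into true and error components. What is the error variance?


var_true = rxx * var_obs = 0.65 * 88.6 = 57.59
var_error = var_obs - var_true
var_error = 88.6 - 57.59
var_error = 31.01

31.01


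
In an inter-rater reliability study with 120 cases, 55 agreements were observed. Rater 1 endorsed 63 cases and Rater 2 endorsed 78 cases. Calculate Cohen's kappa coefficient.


P_o = 55/120 = 0.458333
P_e = (63*78 + 57*42) / 14400 = 0.5075
kappa = (P_o - P_e) / (1 - P_e)
kappa = (0.458333 - 0.5075) / (1 - 0.5075)
kappa = -0.0998

-0.0998


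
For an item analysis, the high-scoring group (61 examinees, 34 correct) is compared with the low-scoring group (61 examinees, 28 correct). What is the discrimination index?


p_upper = 34/61 = 0.5574
p_lower = 28/61 = 0.459
D = 0.5574 - 0.459 = 0.0984

0.0984


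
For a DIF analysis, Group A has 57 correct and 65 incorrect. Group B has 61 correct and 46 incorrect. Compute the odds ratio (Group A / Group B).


Odds_A = 57/65 = 0.8769
Odds_B = 61/46 = 1.3261
OR = Odds_A / Odds_B = 0.8769 / 1.3261
Exactly, OR = (57 * 46) / (65 * 61) = 2622 / 3965
OR = 0.6613

0.6613


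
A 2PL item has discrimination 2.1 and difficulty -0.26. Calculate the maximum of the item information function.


For 2PL, max info at theta = b = -0.26
I_max = a^2 / 4 = 2.1^2 / 4
= 4.41 / 4
I_max = 1.1025

1.1025


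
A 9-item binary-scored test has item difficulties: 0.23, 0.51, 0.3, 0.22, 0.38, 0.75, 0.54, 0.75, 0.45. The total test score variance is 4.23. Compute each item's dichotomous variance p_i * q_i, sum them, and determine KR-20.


For each item, compute p_i * q_i:
  Item 1: 0.23 * 0.77 = 0.1771
  Item 2: 0.51 * 0.49 = 0.2499
  Item 3: 0.3 * 0.7 = 0.21
  Item 4: 0.22 * 0.78 = 0.1716
  Item 5: 0.38 * 0.62 = 0.2356
  Item 6: 0.75 * 0.25 = 0.1875
  Item 7: 0.54 * 0.46 = 0.2484
  Item 8: 0.75 * 0.25 = 0.1875
  Item 9: 0.45 * 0.55 = 0.2475
Sum(p_i * q_i) = 0.1771 + 0.2499 + 0.21 + 0.1716 + 0.2356 + 0.1875 + 0.2484 + 0.1875 + 0.2475 = 1.9151
KR-20 = (k/(k-1)) * (1 - Sum(p_i*q_i) / Var_total)
= (9/8) * (1 - 1.9151/4.23)
= 1.125 * 0.5473
KR-20 = 0.6157

0.6157


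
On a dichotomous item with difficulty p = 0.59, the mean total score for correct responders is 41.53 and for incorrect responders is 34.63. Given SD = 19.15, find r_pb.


q = 1 - p = 0.41
rpb = ((M1 - M0) / SD) * sqrt(p * q)
rpb = ((41.53 - 34.63) / 19.15) * sqrt(0.59 * 0.41)
rpb = 0.1772

0.1772


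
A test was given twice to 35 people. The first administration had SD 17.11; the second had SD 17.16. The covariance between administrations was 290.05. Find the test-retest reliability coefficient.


r = cov(X,Y) / (SD_X * SD_Y)
r = 290.05 / (17.11 * 17.16)
r = 290.05 / 293.6076
r = 0.9879

0.9879


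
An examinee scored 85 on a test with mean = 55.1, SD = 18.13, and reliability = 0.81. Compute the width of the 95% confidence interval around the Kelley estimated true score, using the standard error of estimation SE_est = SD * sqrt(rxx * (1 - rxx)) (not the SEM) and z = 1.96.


True score estimate = 0.81*85 + 0.19*55.1 = 79.319
SE_est = SD * sqrt(rxx * (1 - rxx)) = 18.13 * sqrt(0.81 * 0.19) = 18.13 * sqrt(0.1539) = 7.112415
CI = T_est +/- z * SE_est, so width = 2 * z * SE_est = 2 * 1.96 * 7.112415
Width = 27.8807

27.8807


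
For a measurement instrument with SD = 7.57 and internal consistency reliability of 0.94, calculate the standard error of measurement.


SEM = SD * sqrt(1 - rxx)
SEM = 7.57 * sqrt(1 - 0.94)
SEM = 7.57 * sqrt(0.06) = 7.57 * 0.244949
SEM = 1.8543

1.8543


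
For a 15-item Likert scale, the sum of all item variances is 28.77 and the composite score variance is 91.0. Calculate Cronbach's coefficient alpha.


alpha = (k/(k-1)) * (1 - sum(si^2)/s_total^2)
= (15/14) * (1 - 28.77/91.0)
alpha = 0.7327

0.7327


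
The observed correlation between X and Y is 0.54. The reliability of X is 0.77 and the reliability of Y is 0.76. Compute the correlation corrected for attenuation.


r_corrected = rxy / sqrt(rxx * ryy)
= 0.54 / sqrt(0.77 * 0.76)
= 0.54 / sqrt(0.5852)
= 0.54 / 0.764984
r_corrected = 0.7059

0.7059


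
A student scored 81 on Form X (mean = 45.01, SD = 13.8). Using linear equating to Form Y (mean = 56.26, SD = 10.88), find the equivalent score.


slope = SD_Y / SD_X = 10.88 / 13.8 ~ 0.7884
intercept = mean_Y - slope * mean_X = 56.26 - (10.88 / 13.8) * 45.01 ~ 20.7739
Y = slope * X + intercept. To avoid rounding drift from the rounded slope/intercept, evaluate the equivalent form Y = mean_Y + SD_Y * (X - mean_X) / SD_X at full precision:
Y = 56.26 + 10.88 * (81 - 45.01) / 13.8
Y = 56.26 + 10.88 * 35.99 / 13.8
Y = 56.26 + 391.5712 / 13.8
Y = 56.26 + 28.3747
Y = 84.6347

84.6347


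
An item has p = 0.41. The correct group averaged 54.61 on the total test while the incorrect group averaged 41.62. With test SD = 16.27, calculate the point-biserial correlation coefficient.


q = 1 - p = 0.59
rpb = ((M1 - M0) / SD) * sqrt(p * q)
rpb = ((54.61 - 41.62) / 16.27) * sqrt(0.41 * 0.59)
rpb = 0.3927

0.3927


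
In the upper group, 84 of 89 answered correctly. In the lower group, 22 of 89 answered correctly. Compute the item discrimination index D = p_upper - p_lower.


p_upper = 84/89 = 0.9438
p_lower = 22/89 = 0.2472
D = 0.9438 - 0.2472 = 0.6966

0.6966


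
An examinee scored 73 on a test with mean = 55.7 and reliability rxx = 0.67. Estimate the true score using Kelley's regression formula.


T_est = rxx * X + (1 - rxx) * mean
T_est = 0.67 * 73 + 0.33 * 55.7
T_est = 48.91 + 18.381
T_est = 67.291

67.291


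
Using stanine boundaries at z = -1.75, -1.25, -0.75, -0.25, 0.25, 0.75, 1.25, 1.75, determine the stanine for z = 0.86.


Stanine boundaries: [-1.75, -1.25, -0.75, -0.25, 0.25, 0.75, 1.25, 1.75]
z = 0.86
Check each boundary:
  z >= -1.75 -> could be stanine 2
  z >= -1.25 -> could be stanine 3
  z >= -0.75 -> could be stanine 4
  z >= -0.25 -> could be stanine 5
  z >= 0.25 -> could be stanine 6
  z >= 0.75 -> could be stanine 7
  z < 1.25
  z < 1.75
Highest qualifying boundary gives stanine = 7

7


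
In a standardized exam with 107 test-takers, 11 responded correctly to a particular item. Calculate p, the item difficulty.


Item difficulty p = number correct / total examinees
p = 11 / 107
p = 0.1028

0.1028


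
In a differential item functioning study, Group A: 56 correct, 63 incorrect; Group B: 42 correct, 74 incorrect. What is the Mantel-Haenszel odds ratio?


Odds_A = 56/63 = 0.8889
Odds_B = 42/74 = 0.5676
OR = Odds_A / Odds_B = 0.8889 / 0.5676
Exactly, OR = (56 * 74) / (63 * 42) = 4144 / 2646
OR = 1.5661

1.5661


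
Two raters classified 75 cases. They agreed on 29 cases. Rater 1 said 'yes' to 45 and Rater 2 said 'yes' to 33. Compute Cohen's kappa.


P_o = 29/75 = 0.386667
P_e = (45*33 + 30*42) / 5625 = 0.488
kappa = (P_o - P_e) / (1 - P_e)
kappa = (0.386667 - 0.488) / (1 - 0.488)
kappa = -0.1979

-0.1979


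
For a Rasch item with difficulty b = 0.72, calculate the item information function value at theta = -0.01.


P = 1/(1+exp(-(-0.01-0.72))) = 0.3252
I = P*(1-P) = 0.3252 * 0.6748
I = 0.2194

0.2194


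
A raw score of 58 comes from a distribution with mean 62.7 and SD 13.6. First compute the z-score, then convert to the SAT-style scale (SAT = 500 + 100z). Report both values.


z = (X - mean) / SD = (58 - 62.7) / 13.6
z = -4.7 / 13.6
z = -0.3456
SAT-scale = SAT = 500 + 100z
Carry z at full precision (z = -4.7 / 13.6) into the conversion:
SAT-scale = 500 + 100 * (-4.7 / 13.6) = 500 + -470 / 13.6
SAT-scale = 500 + -34.5588
SAT-scale = 465.4412

465.4412


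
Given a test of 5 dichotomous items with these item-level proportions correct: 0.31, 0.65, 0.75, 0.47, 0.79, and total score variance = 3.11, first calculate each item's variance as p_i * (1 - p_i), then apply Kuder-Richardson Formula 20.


For each item, compute p_i * q_i:
  Item 1: 0.31 * 0.69 = 0.2139
  Item 2: 0.65 * 0.35 = 0.2275
  Item 3: 0.75 * 0.25 = 0.1875
  Item 4: 0.47 * 0.53 = 0.2491
  Item 5: 0.79 * 0.21 = 0.1659
Sum(p_i * q_i) = 0.2139 + 0.2275 + 0.1875 + 0.2491 + 0.1659 = 1.0439
KR-20 = (k/(k-1)) * (1 - Sum(p_i*q_i) / Var_total)
= (5/4) * (1 - 1.0439/3.11)
= 1.25 * 0.6643
KR-20 = 0.8304

0.8304


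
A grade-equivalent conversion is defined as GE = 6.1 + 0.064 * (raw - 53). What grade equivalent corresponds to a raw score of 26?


raw - median = 26 - 53 = -27
slope * diff = 0.064 * -27 = -1.728
GE = 6.1 + -1.728
GE = 4.372

4.372


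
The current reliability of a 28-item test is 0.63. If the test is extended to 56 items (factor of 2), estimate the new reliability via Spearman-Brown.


r_new = (n * rxx) / (1 + (n-1) * rxx)
r_new = (2 * 0.63) / (1 + 1 * 0.63)
r_new = 1.26 / 1.63
r_new = 0.773

0.773


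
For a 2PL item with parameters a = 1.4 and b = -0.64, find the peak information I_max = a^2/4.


For 2PL, max info at theta = b = -0.64
I_max = a^2 / 4 = 1.4^2 / 4
= 1.96 / 4
I_max = 0.49

0.49


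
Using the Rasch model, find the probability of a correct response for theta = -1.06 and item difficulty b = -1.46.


theta - b = -1.06 - -1.46 = 0.4
exp(-(theta - b)) = exp(-0.4) = 0.6703
P = 1 / (1 + 0.6703)
P = 0.5987

0.5987


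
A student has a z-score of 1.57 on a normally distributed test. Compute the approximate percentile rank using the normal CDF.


CDF(z) = 0.5 * (1 + erf(z/sqrt(2)))
erf(1.1102) = 0.8836
CDF = 0.9418
Percentile rank = 0.9418 * 100 = 94.18

94.18


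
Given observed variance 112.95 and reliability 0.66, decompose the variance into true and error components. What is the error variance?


var_true = rxx * var_obs = 0.66 * 112.95 = 74.547
var_error = var_obs - var_true
var_error = 112.95 - 74.547
var_error = 38.403

38.403


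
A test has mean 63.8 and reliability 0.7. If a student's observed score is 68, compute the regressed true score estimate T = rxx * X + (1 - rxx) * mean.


T_est = rxx * X + (1 - rxx) * mean
T_est = 0.7 * 68 + 0.3 * 63.8
T_est = 47.6 + 19.14
T_est = 66.74

66.74


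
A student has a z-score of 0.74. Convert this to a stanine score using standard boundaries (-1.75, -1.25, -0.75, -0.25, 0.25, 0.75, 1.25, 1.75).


Stanine boundaries: [-1.75, -1.25, -0.75, -0.25, 0.25, 0.75, 1.25, 1.75]
z = 0.74
Check each boundary:
  z >= -1.75 -> could be stanine 2
  z >= -1.25 -> could be stanine 3
  z >= -0.75 -> could be stanine 4
  z >= -0.25 -> could be stanine 5
  z >= 0.25 -> could be stanine 6
  z < 0.75
  z < 1.25
  z < 1.75
Highest qualifying boundary gives stanine = 6

6


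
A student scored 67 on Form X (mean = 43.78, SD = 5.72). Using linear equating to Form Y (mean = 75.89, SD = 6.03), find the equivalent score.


slope = SD_Y / SD_X = 6.03 / 5.72 ~ 1.0542
intercept = mean_Y - slope * mean_X = 75.89 - (6.03 / 5.72) * 43.78 ~ 29.7373
Y = slope * X + intercept. To avoid rounding drift from the rounded slope/intercept, evaluate the equivalent form Y = mean_Y + SD_Y * (X - mean_X) / SD_X at full precision:
Y = 75.89 + 6.03 * (67 - 43.78) / 5.72
Y = 75.89 + 6.03 * 23.22 / 5.72
Y = 75.89 + 140.0166 / 5.72
Y = 75.89 + 24.4784
Y = 100.3684

100.3684


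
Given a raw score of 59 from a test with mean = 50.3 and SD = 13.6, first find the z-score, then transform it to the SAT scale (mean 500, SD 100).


z = (X - mean) / SD = (59 - 50.3) / 13.6
z = 8.7 / 13.6
z = 0.6397
SAT-scale = SAT = 500 + 100z
Carry z at full precision (z = 8.7 / 13.6) into the conversion:
SAT-scale = 500 + 100 * (8.7 / 13.6) = 500 + 870 / 13.6
SAT-scale = 500 + 63.9706
SAT-scale = 563.9706

563.9706


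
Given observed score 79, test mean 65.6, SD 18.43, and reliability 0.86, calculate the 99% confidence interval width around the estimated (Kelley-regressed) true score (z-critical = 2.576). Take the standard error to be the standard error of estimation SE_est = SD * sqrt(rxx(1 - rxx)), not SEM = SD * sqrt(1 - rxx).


True score estimate = 0.86*79 + 0.14*65.6 = 77.124
SE_est = SD * sqrt(rxx * (1 - rxx)) = 18.43 * sqrt(0.86 * 0.14) = 18.43 * sqrt(0.1204) = 6.394971
CI = T_est +/- z * SE_est, so width = 2 * z * SE_est = 2 * 2.576 * 6.394971
Width = 32.9469

32.9469


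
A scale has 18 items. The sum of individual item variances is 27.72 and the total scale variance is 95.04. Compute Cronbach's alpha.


alpha = (k/(k-1)) * (1 - sum(si^2)/s_total^2)
= (18/17) * (1 - 27.72/95.04)
alpha = 0.75

0.75
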